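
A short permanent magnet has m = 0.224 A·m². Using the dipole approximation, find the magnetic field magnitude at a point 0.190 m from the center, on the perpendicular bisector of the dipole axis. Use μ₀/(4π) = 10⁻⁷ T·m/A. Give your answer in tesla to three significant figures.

B ≈ 3.27×10⁻⁶ T

In the equatorial plane B = (μ₀/4π)·m/r³ (half the axial value).
B = (10⁻⁷)·(0.224) / (0.190)³ = 3.266×10⁻⁶ T.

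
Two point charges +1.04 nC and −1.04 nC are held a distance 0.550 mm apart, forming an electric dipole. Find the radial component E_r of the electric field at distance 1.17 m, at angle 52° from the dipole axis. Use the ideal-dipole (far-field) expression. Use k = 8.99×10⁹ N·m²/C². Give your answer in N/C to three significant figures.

E_r ≈ 0.00395 N/C

Dipole moment p = qd = (1.04×10⁻⁹ C)(5.50×10⁻⁴ m) = 5.72×10⁻¹³ C·m.
For a dipole, E_r = (2kp cosθ)/r³.
kp/r³ = (8.99×10⁹)(5.72×10⁻¹³)/(1.17)³ = 0.003211 N/C.
E_r = 2·0.003211·cos52° = 0.003953 N/C.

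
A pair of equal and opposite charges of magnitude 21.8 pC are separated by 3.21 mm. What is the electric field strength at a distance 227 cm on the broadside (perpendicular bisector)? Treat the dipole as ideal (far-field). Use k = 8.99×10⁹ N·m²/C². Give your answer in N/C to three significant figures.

Dipole moment p = qd = (2.18×10⁻¹¹ C)(0.00321 m) = 6.998×10⁻¹⁴ C·m.
On the perpendicular bisector E = kp/r³ (half the axial value at the same distance).
E = (8.99×10⁹)(6.998×10⁻¹⁴) / (2.27)³ = 5.378×10⁻⁵ N/C.

E ≈ 5.38×10⁻⁵ N/C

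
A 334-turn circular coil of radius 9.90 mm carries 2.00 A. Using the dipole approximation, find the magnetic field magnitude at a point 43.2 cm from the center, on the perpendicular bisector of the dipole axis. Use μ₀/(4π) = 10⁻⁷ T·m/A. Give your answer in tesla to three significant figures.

B ≈ 2.55×10⁻⁷ T

m = NIA = NIπa² = 334·(2.00)·π·(0.00990)² = 0.2057 A·m².
In the equatorial plane B = (μ₀/4π)·m/r³ (half the axial value).
B = (10⁻⁷)·(0.2057) / (0.432)³ = 2.551×10⁻⁷ T.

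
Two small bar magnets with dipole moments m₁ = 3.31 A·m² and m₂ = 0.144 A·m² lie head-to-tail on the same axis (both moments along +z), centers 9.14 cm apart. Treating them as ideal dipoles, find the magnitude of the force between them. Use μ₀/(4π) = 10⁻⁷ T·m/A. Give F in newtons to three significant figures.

On-axis B of dipole 1: B = (μ₀/4π)·2m₁/r³. Force on dipole 2: F = m₂·dB/dr.
dB/dr = −(μ₀/4π)·6m₁/r⁴, so |F| = (μ₀/4π)·6m₁m₂/r⁴.
F = 6(10⁻⁷)(3.31)(0.144)/(0.0914)⁴ = 0.004098 N.

F ≈ 0.00410 N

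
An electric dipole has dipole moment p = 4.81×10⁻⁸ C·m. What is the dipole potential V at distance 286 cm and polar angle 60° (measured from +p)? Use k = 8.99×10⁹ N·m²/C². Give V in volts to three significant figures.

V ≈ 26.4 V

The dipole potential is V = kp cosθ / r².
V = (8.99×10⁹)(4.81×10⁻⁸)·cos60° / (2.86)² = 26.43 V.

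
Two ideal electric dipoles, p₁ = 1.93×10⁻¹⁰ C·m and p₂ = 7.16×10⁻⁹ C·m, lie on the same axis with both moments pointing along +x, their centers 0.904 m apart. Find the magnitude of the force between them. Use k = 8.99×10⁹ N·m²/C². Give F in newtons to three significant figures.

F ≈ 1.12×10⁻⁷ N

On-axis field of dipole 1 at distance r: E = 2kp₁/r³. Force on dipole 2 is F = p₂·dE/dr (gradient along axis).
dE/dr = −6kp₁/r⁴, so |F| = 6kp₁p₂/r⁴ (attractive for aligned moments).
F = 6(8.99×10⁹)(1.93×10⁻¹⁰)(7.16×10⁻⁹)/(0.904)⁴ = 1.116×10⁻⁷ N.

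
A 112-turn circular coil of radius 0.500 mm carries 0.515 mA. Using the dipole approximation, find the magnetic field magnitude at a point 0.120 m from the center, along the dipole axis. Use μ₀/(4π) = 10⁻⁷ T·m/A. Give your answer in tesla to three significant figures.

B ≈ 5.24×10⁻¹² T

m = NIA = NIπa² = 112·(5.15×10⁻⁴)·π·(5.00×10⁻⁴)² = 4.53×10⁻⁸ A·m².
On axis B = (μ₀/4π)·2m/r³.
B = 2·(10⁻⁷)·(4.53×10⁻⁸) / (0.120)³ = 5.243×10⁻¹² T.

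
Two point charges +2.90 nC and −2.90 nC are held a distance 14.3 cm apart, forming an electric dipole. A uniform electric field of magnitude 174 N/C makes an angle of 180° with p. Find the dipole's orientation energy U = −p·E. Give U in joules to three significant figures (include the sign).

Dipole moment p = qd = (2.90×10⁻⁹ C)(0.143 m) = 4.147×10⁻¹⁰ C·m.
U = −p·E = −pE cosθ.
U = −(4.147×10⁻¹⁰)(174)·cos180° = 7.216×10⁻⁸ J.

U ≈ 7.22×10⁻⁸ J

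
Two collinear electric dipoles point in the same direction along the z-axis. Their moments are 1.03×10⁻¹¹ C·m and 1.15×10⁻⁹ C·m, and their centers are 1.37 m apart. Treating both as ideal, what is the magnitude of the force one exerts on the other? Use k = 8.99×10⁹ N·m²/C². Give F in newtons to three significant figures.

On-axis field of dipole 1 at distance r: E = 2kp₁/r³. Force on dipole 2 is F = p₂·dE/dr (gradient along axis).
dE/dr = −6kp₁/r⁴, so |F| = 6kp₁p₂/r⁴ (attractive for aligned moments).
F = 6(8.99×10⁹)(1.03×10⁻¹¹)(1.15×10⁻⁹)/(1.37)⁴ = 1.814×10⁻¹⁰ N.

F ≈ 1.81×10⁻¹⁰ N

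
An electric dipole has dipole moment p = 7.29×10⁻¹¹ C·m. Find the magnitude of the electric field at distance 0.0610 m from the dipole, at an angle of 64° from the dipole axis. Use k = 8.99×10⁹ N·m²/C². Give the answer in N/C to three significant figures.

E ≈ 3630 N/C

At angle θ the dipole field magnitude is E = (kp/r³)·√(1 + 3cos²θ).
kp/r³ = (8.99×10⁹)(7.29×10⁻¹¹) / (0.0610)³ = 2887 N/C.
√(1 + 3cos²64°) = √(1 + 3·0.1922) = √1.5765 ≈ 1.2556.
E ≈ 2887 × 1.256 = 3625 N/C.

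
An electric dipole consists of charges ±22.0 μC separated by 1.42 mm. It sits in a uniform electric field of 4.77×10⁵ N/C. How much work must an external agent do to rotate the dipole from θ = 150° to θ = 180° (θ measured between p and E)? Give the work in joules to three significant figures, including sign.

W ≈ 0.00200 J

Dipole moment p = qd = (2.20×10⁻⁵ C)(0.00142 m) = 3.124×10⁻⁸ C·m.
W_ext = ΔU = U(θ₂) − U(θ₁) = −pE cosθ₂ − (−pE cosθ₁) = pE(cosθ₁ − cosθ₂).
W = (3.124×10⁻⁸)(4.77×10⁵)·(cos150° − cos180°) = (0.01490)·(+0.1340) = 0.001996 J.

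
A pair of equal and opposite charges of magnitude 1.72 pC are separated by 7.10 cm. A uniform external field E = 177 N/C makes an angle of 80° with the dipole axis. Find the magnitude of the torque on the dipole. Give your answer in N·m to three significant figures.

τ ≈ 2.13×10⁻¹¹ N·m

Dipole moment p = qd = (1.72×10⁻¹² C)(0.0710 m) = 1.221×10⁻¹³ C·m.
Torque on an electric dipole: τ = pE sinθ.
τ = (1.221×10⁻¹³)(177)·sin80° = 2.128×10⁻¹¹ N·m.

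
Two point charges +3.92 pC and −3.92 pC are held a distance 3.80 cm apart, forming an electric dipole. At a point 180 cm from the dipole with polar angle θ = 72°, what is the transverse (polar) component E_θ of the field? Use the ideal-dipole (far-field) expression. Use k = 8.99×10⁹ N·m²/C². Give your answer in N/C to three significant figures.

E_θ ≈ 2.18×10⁻⁴ N/C

Dipole moment p = qd = (3.92×10⁻¹² C)(0.0380 m) = 1.49×10⁻¹³ C·m.
For a dipole, E_θ = (kp sinθ)/r³.
kp/r³ = (8.99×10⁹)(1.49×10⁻¹³)/(1.80)³ = 2.297×10⁻⁴ N/C.
E_θ = 2.297×10⁻⁴·sin72° = 2.184×10⁻⁴ N/C.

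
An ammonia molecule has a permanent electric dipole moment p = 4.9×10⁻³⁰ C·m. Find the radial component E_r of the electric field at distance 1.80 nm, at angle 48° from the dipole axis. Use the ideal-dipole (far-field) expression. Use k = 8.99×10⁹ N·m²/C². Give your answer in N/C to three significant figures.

For a dipole, E_r = (2kp cosθ)/r³.
kp/r³ = (8.99×10⁹)(4.90×10⁻³⁰)/(1.80×10⁻⁹)³ = 7.553×10⁶ N/C.
E_r = 2·7.553×10⁶·cos48° = 1.011×10⁷ N/C.

E_r ≈ 1.01×10⁷ N/C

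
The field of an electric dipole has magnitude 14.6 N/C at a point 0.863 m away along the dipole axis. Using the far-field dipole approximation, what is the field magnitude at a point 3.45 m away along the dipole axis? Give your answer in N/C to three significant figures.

Dipole fields scale as 1/r³ in the far field; the geometry is the same at both points.
E₂ = E₁ · (r₁/r₂)³ = 14.6 · (0.863/3.45)³.
(r₁/r₂)³ = (0.2501)³ = 0.01565.
E₂ ≈ 0.2285 N/C.

E ≈ 0.229 N/C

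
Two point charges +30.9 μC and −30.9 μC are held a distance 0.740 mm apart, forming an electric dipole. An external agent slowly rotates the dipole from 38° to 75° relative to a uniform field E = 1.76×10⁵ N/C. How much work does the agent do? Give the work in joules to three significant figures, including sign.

W ≈ 0.00213 J

Dipole moment p = qd = (3.09×10⁻⁵ C)(7.40×10⁻⁴ m) = 2.287×10⁻⁸ C·m.
W_ext = ΔU = U(θ₂) − U(θ₁) = −pE cosθ₂ − (−pE cosθ₁) = pE(cosθ₁ − cosθ₂).
W = (2.287×10⁻⁸)(1.76×10⁵)·(cos38° − cos75°) = (0.004025)·(+0.5292) = 0.002130 J.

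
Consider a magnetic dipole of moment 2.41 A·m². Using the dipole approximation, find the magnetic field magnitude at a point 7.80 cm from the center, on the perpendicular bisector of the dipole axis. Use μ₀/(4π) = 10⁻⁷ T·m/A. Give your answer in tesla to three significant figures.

In the equatorial plane B = (μ₀/4π)·m/r³ (half the axial value).
B = (10⁻⁷)·(2.41) / (0.0780)³ = 5.078×10⁻⁴ T.

B ≈ 5.08×10⁻⁴ T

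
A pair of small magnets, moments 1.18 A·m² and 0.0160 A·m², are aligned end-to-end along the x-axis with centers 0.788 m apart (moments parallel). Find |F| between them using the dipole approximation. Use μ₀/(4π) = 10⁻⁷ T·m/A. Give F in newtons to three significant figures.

F ≈ 2.94×10⁻⁸ N

On-axis B of dipole 1: B = (μ₀/4π)·2m₁/r³. Force on dipole 2: F = m₂·dB/dr.
dB/dr = −(μ₀/4π)·6m₁/r⁴, so |F| = (μ₀/4π)·6m₁m₂/r⁴.
F = 6(10⁻⁷)(1.18)(0.0160)/(0.788)⁴ = 2.938×10⁻⁸ N.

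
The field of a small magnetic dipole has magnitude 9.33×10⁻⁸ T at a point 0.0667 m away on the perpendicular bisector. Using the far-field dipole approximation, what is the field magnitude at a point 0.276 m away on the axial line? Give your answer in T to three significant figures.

B ≈ 2.63×10⁻⁹ T

Dipole fields scale as 1/r³ in the far field.
The axial field is twice the equatorial field at the same r, so the geometry factor is 2/1.
B₂ = B₁ · (2/1) · (r₁/r₂)³ = 9.33×10⁻⁸ · 2 · (0.0667/0.276)³.
(r₁/r₂)³ = (0.2417)³ = 0.01411.
B₂ ≈ 2.634×10⁻⁹ T.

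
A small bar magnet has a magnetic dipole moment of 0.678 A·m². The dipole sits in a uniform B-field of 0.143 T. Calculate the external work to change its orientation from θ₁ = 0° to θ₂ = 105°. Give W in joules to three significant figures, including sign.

W ≈ 0.122 J

W_ext = ΔU = −mB cosθ₂ + mB cosθ₁ = mB(cosθ₁ − cosθ₂).
W = (0.678)(0.143)·(cos0° − cos105°) = (0.09695)·(+1.2588) = 0.1220 J.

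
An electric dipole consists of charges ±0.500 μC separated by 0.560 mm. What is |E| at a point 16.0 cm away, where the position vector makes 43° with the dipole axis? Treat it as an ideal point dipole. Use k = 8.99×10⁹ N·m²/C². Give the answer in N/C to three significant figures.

E ≈ 992 N/C

Dipole moment p = qd = (5.00×10⁻⁷ C)(5.60×10⁻⁴ m) = 2.80×10⁻¹⁰ C·m.
At angle θ the dipole field magnitude is E = (kp/r³)·√(1 + 3cos²θ).
kp/r³ = (8.99×10⁹)(2.80×10⁻¹⁰) / (0.160)³ = 614.6 N/C.
√(1 + 3cos²43°) = √(1 + 3·0.5349) = √2.6046 ≈ 1.6139.
E ≈ 614.6 × 1.614 = 991.8 N/C.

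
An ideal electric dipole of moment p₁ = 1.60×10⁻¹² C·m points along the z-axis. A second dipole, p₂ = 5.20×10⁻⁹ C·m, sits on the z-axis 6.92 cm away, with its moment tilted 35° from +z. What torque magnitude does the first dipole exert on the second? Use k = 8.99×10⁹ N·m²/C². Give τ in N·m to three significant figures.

τ ≈ 2.59×10⁻⁷ N·m

The second dipole sits on the axis of the first, so the field there is axial: E₁ = 2kp₁/r³ along +z.
E₁ = 2(8.99×10⁹)(1.60×10⁻¹²)/(0.0692)³ = 86.81 N/C.
Torque on the second dipole: τ = p₂ E₁ sinθ.
τ = (5.20×10⁻⁹)(86.81)·sin35° = 2.589×10⁻⁷ N·m.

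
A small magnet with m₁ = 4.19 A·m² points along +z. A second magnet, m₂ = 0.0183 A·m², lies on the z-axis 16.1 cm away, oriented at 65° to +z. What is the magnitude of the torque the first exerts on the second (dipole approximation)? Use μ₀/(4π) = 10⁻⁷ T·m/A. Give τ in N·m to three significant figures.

τ ≈ 3.33×10⁻⁶ N·m

Dipole B is on the axis of dipole A, so B₁ there is axial: B₁ = (μ₀/4π)·2m₁/r³ along +z.
B₁ = 2(10⁻⁷)(4.19)/(0.161)³ = 2.008×10⁻⁴ T.
τ = m₂ B₁ sinθ.
τ = (0.0183)(2.008×10⁻⁴)·sin65° = 3.330×10⁻⁶ N·m.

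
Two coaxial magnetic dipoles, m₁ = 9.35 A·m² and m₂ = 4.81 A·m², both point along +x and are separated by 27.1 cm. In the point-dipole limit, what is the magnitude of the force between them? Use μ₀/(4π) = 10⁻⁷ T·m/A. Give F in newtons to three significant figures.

On-axis B of dipole 1: B = (μ₀/4π)·2m₁/r³. Force on dipole 2: F = m₂·dB/dr.
dB/dr = −(μ₀/4π)·6m₁/r⁴, so |F| = (μ₀/4π)·6m₁m₂/r⁴.
F = 6(10⁻⁷)(9.35)(4.81)/(0.271)⁴ = 0.005003 N.

F ≈ 0.00500 N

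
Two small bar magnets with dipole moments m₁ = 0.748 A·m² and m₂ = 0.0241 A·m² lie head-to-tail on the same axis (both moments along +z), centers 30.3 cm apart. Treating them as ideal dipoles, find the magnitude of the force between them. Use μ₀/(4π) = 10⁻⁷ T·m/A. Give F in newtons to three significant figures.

On-axis B of dipole 1: B = (μ₀/4π)·2m₁/r³. Force on dipole 2: F = m₂·dB/dr.
dB/dr = −(μ₀/4π)·6m₁/r⁴, so |F| = (μ₀/4π)·6m₁m₂/r⁴.
F = 6(10⁻⁷)(0.748)(0.0241)/(0.303)⁴ = 1.283×10⁻⁶ N.

F ≈ 1.28×10⁻⁶ N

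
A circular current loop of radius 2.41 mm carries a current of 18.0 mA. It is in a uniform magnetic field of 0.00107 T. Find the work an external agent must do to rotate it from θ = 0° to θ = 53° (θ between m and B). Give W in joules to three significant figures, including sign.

W ≈ 1.40×10⁻¹⁰ J

Magnetic moment m = IA = Iπa² = (0.0180)·π·(0.00241)² = 3.284×10⁻⁷ A·m².
W_ext = ΔU = −mB cosθ₂ + mB cosθ₁ = mB(cosθ₁ − cosθ₂).
W = (3.284×10⁻⁷)(0.00107)·(cos0° − cos53°) = (3.514×10⁻¹⁰)·(+0.3982) = 1.399×10⁻¹⁰ J.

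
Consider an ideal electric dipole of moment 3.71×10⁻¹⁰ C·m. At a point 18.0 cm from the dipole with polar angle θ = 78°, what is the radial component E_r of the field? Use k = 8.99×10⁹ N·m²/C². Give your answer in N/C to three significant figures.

For a dipole, E_r = (2kp cosθ)/r³.
kp/r³ = (8.99×10⁹)(3.71×10⁻¹⁰)/(0.180)³ = 571.9 N/C.
E_r = 2·571.9·cos78° = 237.8 N/C.

E_r ≈ 238 N/C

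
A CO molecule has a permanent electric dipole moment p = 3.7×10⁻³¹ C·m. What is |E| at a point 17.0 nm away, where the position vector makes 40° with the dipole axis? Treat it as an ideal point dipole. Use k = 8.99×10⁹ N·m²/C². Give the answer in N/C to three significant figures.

At angle θ the dipole field magnitude is E = (kp/r³)·√(1 + 3cos²θ).
kp/r³ = (8.99×10⁹)(3.70×10⁻³¹) / (1.70×10⁻⁸)³ = 677.0 N/C.
√(1 + 3cos²40°) = √(1 + 3·0.5868) = √2.7605 ≈ 1.6615.
E ≈ 677.0 × 1.661 = 1125 N/C.

E ≈ 1120 N/C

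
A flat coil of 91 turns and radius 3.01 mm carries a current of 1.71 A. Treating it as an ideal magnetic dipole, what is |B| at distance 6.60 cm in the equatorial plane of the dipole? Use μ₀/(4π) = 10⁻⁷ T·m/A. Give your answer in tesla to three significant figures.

m = NIA = NIπa² = 91·(1.71)·π·(0.00301)² = 0.004429 A·m².
In the equatorial plane B = (μ₀/4π)·m/r³ (half the axial value).
B = (10⁻⁷)·(0.004429) / (0.0660)³ = 1.541×10⁻⁶ T.

B ≈ 1.54×10⁻⁶ T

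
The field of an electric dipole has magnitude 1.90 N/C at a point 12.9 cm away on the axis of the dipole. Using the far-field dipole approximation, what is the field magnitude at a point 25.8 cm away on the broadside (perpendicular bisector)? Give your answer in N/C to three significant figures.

E ≈ 0.119 N/C

Dipole fields scale as 1/r³ in the far field.
The axial field is twice the equatorial field at the same r, so the geometry factor is 1/2.
E₂ = E₁ · (1/2) · (r₁/r₂)³ = 1.90 · 0.5 · (12.9/25.8)³.
(r₁/r₂)³ = (0.5)³ = 0.125.
E₂ ≈ 0.1188 N/C.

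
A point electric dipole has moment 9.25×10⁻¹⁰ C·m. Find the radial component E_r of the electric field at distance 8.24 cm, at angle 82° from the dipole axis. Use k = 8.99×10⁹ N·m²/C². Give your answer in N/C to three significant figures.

For a dipole, E_r = (2kp cosθ)/r³.
kp/r³ = (8.99×10⁹)(9.25×10⁻¹⁰)/(0.0824)³ = 1.486×10⁴ N/C.
E_r = 2·1.486×10⁴·cos82° = 4137 N/C.

E_r ≈ 4140 N/C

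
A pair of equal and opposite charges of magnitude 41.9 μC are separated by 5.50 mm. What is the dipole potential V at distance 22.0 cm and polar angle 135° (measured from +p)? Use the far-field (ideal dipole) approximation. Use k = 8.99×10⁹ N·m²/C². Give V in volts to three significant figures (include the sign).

V ≈ -3.03×10⁴ V

Dipole moment p = qd = (4.19×10⁻⁵ C)(0.00550 m) = 2.305×10⁻⁷ C·m.
The dipole potential is V = kp cosθ / r².
V = (8.99×10⁹)(2.305×10⁻⁷)·cos135° / (0.220)² = -3.027×10⁴ V.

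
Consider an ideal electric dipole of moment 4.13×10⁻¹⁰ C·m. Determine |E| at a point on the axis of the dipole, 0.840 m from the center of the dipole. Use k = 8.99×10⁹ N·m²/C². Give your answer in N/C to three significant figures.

On the dipole axis E = 2kp/r³.
E = 2·(8.99×10⁹)(4.13×10⁻¹⁰) / (0.840)³ = 12.53 N/C.

E ≈ 12.5 N/C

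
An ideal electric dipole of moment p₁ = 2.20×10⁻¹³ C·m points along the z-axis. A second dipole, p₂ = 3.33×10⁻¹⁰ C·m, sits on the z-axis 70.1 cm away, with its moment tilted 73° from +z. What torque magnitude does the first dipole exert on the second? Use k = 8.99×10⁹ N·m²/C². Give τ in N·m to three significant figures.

τ ≈ 3.66×10⁻¹² N·m

The second dipole sits on the axis of the first, so the field there is axial: E₁ = 2kp₁/r³ along +z.
E₁ = 2(8.99×10⁹)(2.20×10⁻¹³)/(0.701)³ = 0.01148 N/C.
Torque on the second dipole: τ = p₂ E₁ sinθ.
τ = (3.33×10⁻¹⁰)(0.01148)·sin73° = 3.657×10⁻¹² N·m.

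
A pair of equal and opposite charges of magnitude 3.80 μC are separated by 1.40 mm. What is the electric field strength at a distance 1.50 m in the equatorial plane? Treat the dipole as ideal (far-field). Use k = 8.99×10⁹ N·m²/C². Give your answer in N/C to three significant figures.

Dipole moment p = qd = (3.80×10⁻⁶ C)(0.00140 m) = 5.32×10⁻⁹ C·m.
On the perpendicular bisector E = kp/r³ (half the axial value at the same distance).
E = (8.99×10⁹)(5.32×10⁻⁹) / (1.50)³ = 14.17 N/C.

E ≈ 14.2 N/C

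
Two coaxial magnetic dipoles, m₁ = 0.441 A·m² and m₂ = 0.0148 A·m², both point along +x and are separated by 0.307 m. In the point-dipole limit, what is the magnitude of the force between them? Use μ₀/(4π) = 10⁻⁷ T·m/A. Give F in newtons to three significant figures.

F ≈ 4.41×10⁻⁷ N

On-axis B of dipole 1: B = (μ₀/4π)·2m₁/r³. Force on dipole 2: F = m₂·dB/dr.
dB/dr = −(μ₀/4π)·6m₁/r⁴, so |F| = (μ₀/4π)·6m₁m₂/r⁴.
F = 6(10⁻⁷)(0.441)(0.0148)/(0.307)⁴ = 4.409×10⁻⁷ N.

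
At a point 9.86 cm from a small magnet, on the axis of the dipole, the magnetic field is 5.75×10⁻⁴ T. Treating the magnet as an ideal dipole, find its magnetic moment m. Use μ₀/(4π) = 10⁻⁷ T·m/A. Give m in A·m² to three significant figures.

m ≈ 2.76 A·m²

On axis B = (μ₀/4π)·2m/r³, so m = Br³·4π/(μ₀·2).
m = (5.75×10⁻⁴)·(0.0986)³ / (2·10⁻⁷) = 2.756 A·m².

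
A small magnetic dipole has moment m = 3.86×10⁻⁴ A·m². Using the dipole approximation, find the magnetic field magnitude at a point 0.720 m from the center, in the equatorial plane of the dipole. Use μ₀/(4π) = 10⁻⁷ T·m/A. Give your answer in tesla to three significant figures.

B ≈ 1.03×10⁻¹⁰ T

In the equatorial plane B = (μ₀/4π)·m/r³ (half the axial value).
B = (10⁻⁷)·(3.86×10⁻⁴) / (0.720)³ = 1.034×10⁻¹⁰ T.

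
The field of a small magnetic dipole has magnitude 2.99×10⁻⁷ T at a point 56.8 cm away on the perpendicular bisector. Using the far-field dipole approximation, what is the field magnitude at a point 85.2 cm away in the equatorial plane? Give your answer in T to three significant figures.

B ≈ 8.86×10⁻⁸ T

Dipole fields scale as 1/r³ in the far field; the geometry is the same at both points.
B₂ = B₁ · (r₁/r₂)³ = 2.99×10⁻⁷ · (56.8/85.2)³.
(r₁/r₂)³ = (0.6667)³ = 0.2963.
B₂ ≈ 8.859×10⁻⁸ T.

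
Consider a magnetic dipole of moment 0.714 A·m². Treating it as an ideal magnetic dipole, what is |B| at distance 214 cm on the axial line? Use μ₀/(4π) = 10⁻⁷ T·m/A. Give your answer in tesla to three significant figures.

B ≈ 1.46×10⁻⁸ T

On axis B = (μ₀/4π)·2m/r³.
B = 2·(10⁻⁷)·(0.714) / (2.14)³ = 1.457×10⁻⁸ T.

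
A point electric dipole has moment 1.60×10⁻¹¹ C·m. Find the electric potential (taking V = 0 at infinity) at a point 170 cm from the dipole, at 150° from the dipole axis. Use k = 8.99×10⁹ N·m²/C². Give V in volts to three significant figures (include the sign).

V ≈ -0.0431 V

The dipole potential is V = kp cosθ / r².
V = (8.99×10⁹)(1.60×10⁻¹¹)·cos150° / (1.70)² = -0.04310 V.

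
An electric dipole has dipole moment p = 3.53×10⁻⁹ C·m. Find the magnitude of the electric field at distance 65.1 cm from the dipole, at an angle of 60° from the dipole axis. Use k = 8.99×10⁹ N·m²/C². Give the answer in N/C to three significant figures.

E ≈ 152 N/C

At angle θ the dipole field magnitude is E = (kp/r³)·√(1 + 3cos²θ).
kp/r³ = (8.99×10⁹)(3.53×10⁻⁹) / (0.651)³ = 115.0 N/C.
√(1 + 3cos²60°) = √(1 + 3·0.2500) = √1.7500 ≈ 1.3229.
E ≈ 115.0 × 1.323 = 152.2 N/C.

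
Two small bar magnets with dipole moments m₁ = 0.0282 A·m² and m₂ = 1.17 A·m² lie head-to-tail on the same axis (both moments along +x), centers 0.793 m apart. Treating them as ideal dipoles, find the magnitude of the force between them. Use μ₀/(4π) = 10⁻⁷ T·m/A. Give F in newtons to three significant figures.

F ≈ 5.01×10⁻⁸ N

On-axis B of dipole 1: B = (μ₀/4π)·2m₁/r³. Force on dipole 2: F = m₂·dB/dr.
dB/dr = −(μ₀/4π)·6m₁/r⁴, so |F| = (μ₀/4π)·6m₁m₂/r⁴.
F = 6(10⁻⁷)(0.0282)(1.17)/(0.793)⁴ = 5.006×10⁻⁸ N.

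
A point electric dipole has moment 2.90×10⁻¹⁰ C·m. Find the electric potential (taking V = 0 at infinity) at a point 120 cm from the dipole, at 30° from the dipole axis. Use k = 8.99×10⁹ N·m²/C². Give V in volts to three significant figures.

The dipole potential is V = kp cosθ / r².
V = (8.99×10⁹)(2.90×10⁻¹⁰)·cos30° / (1.20)² = 1.568 V.

V ≈ 1.57 V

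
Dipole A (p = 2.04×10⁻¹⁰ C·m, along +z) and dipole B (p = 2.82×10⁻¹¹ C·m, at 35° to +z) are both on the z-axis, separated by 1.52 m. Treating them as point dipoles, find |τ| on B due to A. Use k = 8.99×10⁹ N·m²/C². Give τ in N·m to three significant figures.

The second dipole sits on the axis of the first, so the field there is axial: E₁ = 2kp₁/r³ along +z.
E₁ = 2(8.99×10⁹)(2.04×10⁻¹⁰)/(1.52)³ = 1.044 N/C.
Torque on the second dipole: τ = p₂ E₁ sinθ.
τ = (2.82×10⁻¹¹)(1.044)·sin35° = 1.689×10⁻¹¹ N·m.

τ ≈ 1.69×10⁻¹¹ N·m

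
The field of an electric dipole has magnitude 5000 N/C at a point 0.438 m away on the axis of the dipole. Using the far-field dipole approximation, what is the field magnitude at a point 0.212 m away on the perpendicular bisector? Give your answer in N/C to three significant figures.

Dipole fields scale as 1/r³ in the far field.
The axial field is twice the equatorial field at the same r, so the geometry factor is 1/2.
E₂ = E₁ · (1/2) · (r₁/r₂)³ = 5000 · 0.5 · (0.438/0.212)³.
(r₁/r₂)³ = (2.066)³ = 8.819.
E₂ ≈ 2.205×10⁴ N/C.

E ≈ 2.20×10⁴ N/C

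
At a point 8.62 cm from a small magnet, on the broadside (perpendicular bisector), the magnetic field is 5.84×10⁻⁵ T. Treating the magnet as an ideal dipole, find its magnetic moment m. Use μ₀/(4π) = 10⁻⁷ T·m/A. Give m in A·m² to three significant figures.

m ≈ 0.374 A·m²

In the equatorial plane B = (μ₀/4π)·m/r³, so m = Br³·4π/(μ₀).
m = (5.84×10⁻⁵)·(0.0862)³ / (10⁻⁷) = 0.3741 A·m².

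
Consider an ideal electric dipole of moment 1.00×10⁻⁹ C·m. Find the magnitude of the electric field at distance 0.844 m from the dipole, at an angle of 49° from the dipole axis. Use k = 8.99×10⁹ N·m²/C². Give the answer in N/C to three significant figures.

E ≈ 22.6 N/C

At angle θ the dipole field magnitude is E = (kp/r³)·√(1 + 3cos²θ).
kp/r³ = (8.99×10⁹)(1.00×10⁻⁹) / (0.844)³ = 14.95 N/C.
√(1 + 3cos²49°) = √(1 + 3·0.4304) = √2.2912 ≈ 1.5137.
E ≈ 14.95 × 1.514 = 22.63 N/C.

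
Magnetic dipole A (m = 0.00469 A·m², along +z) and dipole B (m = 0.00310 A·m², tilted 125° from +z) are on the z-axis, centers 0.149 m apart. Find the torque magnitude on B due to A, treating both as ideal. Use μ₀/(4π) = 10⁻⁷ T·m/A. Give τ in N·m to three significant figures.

τ ≈ 7.20×10⁻¹⁰ N·m

Dipole B is on the axis of dipole A, so B₁ there is axial: B₁ = (μ₀/4π)·2m₁/r³ along +z.
B₁ = 2(10⁻⁷)(0.00469)/(0.149)³ = 2.836×10⁻⁷ T.
τ = m₂ B₁ sinθ.
τ = (0.00310)(2.836×10⁻⁷)·sin125° = 7.201×10⁻¹⁰ N·m.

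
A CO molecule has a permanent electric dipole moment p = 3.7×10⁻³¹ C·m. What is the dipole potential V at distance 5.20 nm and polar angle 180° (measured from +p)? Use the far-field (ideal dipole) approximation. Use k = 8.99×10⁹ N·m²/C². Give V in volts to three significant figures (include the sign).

The dipole potential is V = kp cosθ / r².
V = (8.99×10⁹)(3.70×10⁻³¹)·cos180° / (5.20×10⁻⁹)² = -1.230×10⁻⁴ V.

V ≈ -1.23×10⁻⁴ V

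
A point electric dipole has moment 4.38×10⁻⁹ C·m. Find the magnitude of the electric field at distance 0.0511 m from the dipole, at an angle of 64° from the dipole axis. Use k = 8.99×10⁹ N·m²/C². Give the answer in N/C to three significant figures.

E ≈ 3.71×10⁵ N/C

At angle θ the dipole field magnitude is E = (kp/r³)·√(1 + 3cos²θ).
kp/r³ = (8.99×10⁹)(4.38×10⁻⁹) / (0.0511)³ = 2.951×10⁵ N/C.
√(1 + 3cos²64°) = √(1 + 3·0.1922) = √1.5765 ≈ 1.2556.
E ≈ 2.951×10⁵ × 1.256 = 3.705×10⁵ N/C.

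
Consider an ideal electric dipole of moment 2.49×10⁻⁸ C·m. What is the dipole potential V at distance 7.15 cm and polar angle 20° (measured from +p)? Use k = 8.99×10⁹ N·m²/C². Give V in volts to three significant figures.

The dipole potential is V = kp cosθ / r².
V = (8.99×10⁹)(2.49×10⁻⁸)·cos20° / (0.0715)² = 4.115×10⁴ V.

V ≈ 4.11×10⁴ V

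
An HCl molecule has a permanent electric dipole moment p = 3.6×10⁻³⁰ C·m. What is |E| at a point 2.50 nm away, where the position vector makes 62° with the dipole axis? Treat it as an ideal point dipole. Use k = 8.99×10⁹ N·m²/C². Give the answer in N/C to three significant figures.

E ≈ 2.67×10⁶ N/C

At angle θ the dipole field magnitude is E = (kp/r³)·√(1 + 3cos²θ).
kp/r³ = (8.99×10⁹)(3.60×10⁻³⁰) / (2.50×10⁻⁹)³ = 2.071×10⁶ N/C.
√(1 + 3cos²62°) = √(1 + 3·0.2204) = √1.6612 ≈ 1.2889.
E ≈ 2.071×10⁶ × 1.289 = 2.670×10⁶ N/C.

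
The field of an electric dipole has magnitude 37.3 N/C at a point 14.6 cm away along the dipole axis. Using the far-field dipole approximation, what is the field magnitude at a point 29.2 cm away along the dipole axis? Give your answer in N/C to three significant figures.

Dipole fields scale as 1/r³ in the far field; the geometry is the same at both points.
E₂ = E₁ · (r₁/r₂)³ = 37.3 · (14.6/29.2)³.
(r₁/r₂)³ = (0.5)³ = 0.125.
E₂ ≈ 4.662 N/C.

E ≈ 4.66 N/C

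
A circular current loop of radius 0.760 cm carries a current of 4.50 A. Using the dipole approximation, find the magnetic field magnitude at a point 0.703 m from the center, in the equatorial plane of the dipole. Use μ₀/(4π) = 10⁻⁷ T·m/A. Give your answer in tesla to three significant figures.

Magnetic moment m = IA = Iπa² = (4.50)·π·(0.00760)² = 8.166×10⁻⁴ A·m².
In the equatorial plane B = (μ₀/4π)·m/r³ (half the axial value).
B = (10⁻⁷)·(8.166×10⁻⁴) / (0.703)³ = 2.350×10⁻¹⁰ T.

B ≈ 2.35×10⁻¹⁰ T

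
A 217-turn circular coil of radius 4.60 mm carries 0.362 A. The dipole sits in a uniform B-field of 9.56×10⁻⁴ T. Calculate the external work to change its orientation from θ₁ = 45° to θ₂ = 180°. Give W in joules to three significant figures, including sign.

m = NIA = NIπa² = 217·(0.362)·π·(0.00460)² = 0.005222 A·m².
W_ext = ΔU = −mB cosθ₂ + mB cosθ₁ = mB(cosθ₁ − cosθ₂).
W = (0.005222)(9.56×10⁻⁴)·(cos45° − cos180°) = (4.992×10⁻⁶)·(+1.7071) = 8.522×10⁻⁶ J.

W ≈ 8.52×10⁻⁶ J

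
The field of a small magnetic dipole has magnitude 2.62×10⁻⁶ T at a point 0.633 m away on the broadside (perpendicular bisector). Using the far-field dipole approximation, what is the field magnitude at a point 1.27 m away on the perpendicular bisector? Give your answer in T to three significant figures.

B ≈ 3.24×10⁻⁷ T

Dipole fields scale as 1/r³ in the far field; the geometry is the same at both points.
B₂ = B₁ · (r₁/r₂)³ = 2.62×10⁻⁶ · (0.633/1.27)³.
(r₁/r₂)³ = (0.4984)³ = 0.1238.
B₂ ≈ 3.244×10⁻⁷ T.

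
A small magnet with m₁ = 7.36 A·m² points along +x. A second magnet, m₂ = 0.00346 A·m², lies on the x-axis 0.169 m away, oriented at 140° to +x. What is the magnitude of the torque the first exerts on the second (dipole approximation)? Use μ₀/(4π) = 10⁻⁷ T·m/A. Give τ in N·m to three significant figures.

Dipole B is on the axis of dipole A, so B₁ there is axial: B₁ = (μ₀/4π)·2m₁/r³ along +x.
B₁ = 2(10⁻⁷)(7.36)/(0.169)³ = 3.050×10⁻⁴ T.
τ = m₂ B₁ sinθ.
τ = (0.00346)(3.050×10⁻⁴)·sin140° = 6.783×10⁻⁷ N·m.

τ ≈ 6.78×10⁻⁷ N·m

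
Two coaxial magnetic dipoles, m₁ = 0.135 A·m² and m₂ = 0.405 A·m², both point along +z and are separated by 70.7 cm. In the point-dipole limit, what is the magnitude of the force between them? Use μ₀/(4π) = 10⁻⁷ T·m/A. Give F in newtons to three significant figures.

On-axis B of dipole 1: B = (μ₀/4π)·2m₁/r³. Force on dipole 2: F = m₂·dB/dr.
dB/dr = −(μ₀/4π)·6m₁/r⁴, so |F| = (μ₀/4π)·6m₁m₂/r⁴.
F = 6(10⁻⁷)(0.135)(0.405)/(0.707)⁴ = 1.313×10⁻⁷ N.

F ≈ 1.31×10⁻⁷ N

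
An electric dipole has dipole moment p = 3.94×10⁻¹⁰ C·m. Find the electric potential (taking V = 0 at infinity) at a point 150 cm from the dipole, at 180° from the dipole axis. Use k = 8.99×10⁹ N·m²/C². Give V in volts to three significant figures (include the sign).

V ≈ -1.57 V

The dipole potential is V = kp cosθ / r².
V = (8.99×10⁹)(3.94×10⁻¹⁰)·cos180° / (1.50)² = -1.574 V.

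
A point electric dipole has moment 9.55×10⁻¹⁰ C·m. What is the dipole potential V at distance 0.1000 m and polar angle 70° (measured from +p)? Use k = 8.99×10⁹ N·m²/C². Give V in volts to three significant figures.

V ≈ 294 V

The dipole potential is V = kp cosθ / r².
V = (8.99×10⁹)(9.55×10⁻¹⁰)·cos70° / (0.100)² = 293.6 V.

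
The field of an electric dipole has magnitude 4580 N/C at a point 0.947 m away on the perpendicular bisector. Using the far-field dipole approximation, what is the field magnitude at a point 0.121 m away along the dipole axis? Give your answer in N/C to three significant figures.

Dipole fields scale as 1/r³ in the far field.
The axial field is twice the equatorial field at the same r, so the geometry factor is 2/1.
E₂ = E₁ · (2/1) · (r₁/r₂)³ = 4580 · 2 · (0.947/0.121)³.
(r₁/r₂)³ = (7.826)³ = 479.4.
E₂ ≈ 4.391×10⁶ N/C.

E ≈ 4.39×10⁶ N/C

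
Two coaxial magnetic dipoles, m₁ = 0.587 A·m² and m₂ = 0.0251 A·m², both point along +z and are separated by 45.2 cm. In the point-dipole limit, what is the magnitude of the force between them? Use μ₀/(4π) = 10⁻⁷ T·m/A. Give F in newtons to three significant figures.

On-axis B of dipole 1: B = (μ₀/4π)·2m₁/r³. Force on dipole 2: F = m₂·dB/dr.
dB/dr = −(μ₀/4π)·6m₁/r⁴, so |F| = (μ₀/4π)·6m₁m₂/r⁴.
F = 6(10⁻⁷)(0.587)(0.0251)/(0.452)⁴ = 2.118×10⁻⁷ N.

F ≈ 2.12×10⁻⁷ N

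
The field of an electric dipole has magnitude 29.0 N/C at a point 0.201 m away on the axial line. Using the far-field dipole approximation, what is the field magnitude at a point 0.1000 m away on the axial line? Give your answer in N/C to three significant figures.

Dipole fields scale as 1/r³ in the far field; the geometry is the same at both points.
E₂ = E₁ · (r₁/r₂)³ = 29.0 · (0.201/0.1000)³.
(r₁/r₂)³ = (2.01)³ = 8.121.
E₂ ≈ 235.5 N/C.

E ≈ 235 N/C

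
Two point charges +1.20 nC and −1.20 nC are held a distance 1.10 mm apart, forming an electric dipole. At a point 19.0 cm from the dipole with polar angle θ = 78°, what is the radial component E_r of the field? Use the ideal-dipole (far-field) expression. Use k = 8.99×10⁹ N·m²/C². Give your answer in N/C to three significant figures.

Dipole moment p = qd = (1.20×10⁻⁹ C)(0.00110 m) = 1.32×10⁻¹² C·m.
For a dipole, E_r = (2kp cosθ)/r³.
kp/r³ = (8.99×10⁹)(1.32×10⁻¹²)/(0.190)³ = 1.730 N/C.
E_r = 2·1.730·cos78° = 0.7194 N/C.

E_r ≈ 0.719 N/C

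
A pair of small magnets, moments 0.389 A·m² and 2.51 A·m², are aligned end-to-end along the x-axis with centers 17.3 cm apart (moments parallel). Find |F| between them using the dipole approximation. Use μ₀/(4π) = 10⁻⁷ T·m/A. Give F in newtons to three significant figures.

F ≈ 6.54×10⁻⁴ N

On-axis B of dipole 1: B = (μ₀/4π)·2m₁/r³. Force on dipole 2: F = m₂·dB/dr.
dB/dr = −(μ₀/4π)·6m₁/r⁴, so |F| = (μ₀/4π)·6m₁m₂/r⁴.
F = 6(10⁻⁷)(0.389)(2.51)/(0.173)⁴ = 6.540×10⁻⁴ N.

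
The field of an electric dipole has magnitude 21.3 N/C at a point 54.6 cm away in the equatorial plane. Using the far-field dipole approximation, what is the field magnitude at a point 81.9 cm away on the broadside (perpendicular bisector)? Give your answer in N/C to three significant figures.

Dipole fields scale as 1/r³ in the far field; the geometry is the same at both points.
E₂ = E₁ · (r₁/r₂)³ = 21.3 · (54.6/81.9)³.
(r₁/r₂)³ = (0.6667)³ = 0.2963.
E₂ ≈ 6.311 N/C.

E ≈ 6.31 N/C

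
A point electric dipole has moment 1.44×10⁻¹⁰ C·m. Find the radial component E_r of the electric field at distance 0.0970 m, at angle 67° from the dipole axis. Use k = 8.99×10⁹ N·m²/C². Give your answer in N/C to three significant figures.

E_r ≈ 1110 N/C

For a dipole, E_r = (2kp cosθ)/r³.
kp/r³ = (8.99×10⁹)(1.44×10⁻¹⁰)/(0.0970)³ = 1418 N/C.
E_r = 2·1418·cos67° = 1108 N/C.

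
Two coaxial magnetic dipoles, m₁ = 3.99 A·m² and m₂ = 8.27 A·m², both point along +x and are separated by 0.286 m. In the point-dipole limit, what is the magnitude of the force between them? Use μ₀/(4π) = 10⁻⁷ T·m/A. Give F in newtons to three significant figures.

F ≈ 0.00296 N

On-axis B of dipole 1: B = (μ₀/4π)·2m₁/r³. Force on dipole 2: F = m₂·dB/dr.
dB/dr = −(μ₀/4π)·6m₁/r⁴, so |F| = (μ₀/4π)·6m₁m₂/r⁴.
F = 6(10⁻⁷)(3.99)(8.27)/(0.286)⁴ = 0.002959 N.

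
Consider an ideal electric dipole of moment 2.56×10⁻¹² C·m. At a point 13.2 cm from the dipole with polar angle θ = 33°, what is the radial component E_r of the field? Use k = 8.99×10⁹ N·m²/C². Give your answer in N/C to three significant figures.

E_r ≈ 16.8 N/C

For a dipole, E_r = (2kp cosθ)/r³.
kp/r³ = (8.99×10⁹)(2.56×10⁻¹²)/(0.132)³ = 10.01 N/C.
E_r = 2·10.01·cos33° = 16.78 N/C.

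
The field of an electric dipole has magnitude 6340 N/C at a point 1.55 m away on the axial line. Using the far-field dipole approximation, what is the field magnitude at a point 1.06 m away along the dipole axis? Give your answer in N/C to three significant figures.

E ≈ 1.98×10⁴ N/C

Dipole fields scale as 1/r³ in the far field; the geometry is the same at both points.
E₂ = E₁ · (r₁/r₂)³ = 6340 · (1.55/1.06)³.
(r₁/r₂)³ = (1.462)³ = 3.127.
E₂ ≈ 1.982×10⁴ N/C.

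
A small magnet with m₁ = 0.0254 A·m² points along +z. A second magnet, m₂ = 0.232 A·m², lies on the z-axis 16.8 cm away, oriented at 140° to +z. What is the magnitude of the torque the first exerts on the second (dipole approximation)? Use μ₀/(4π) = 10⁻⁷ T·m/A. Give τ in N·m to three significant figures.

τ ≈ 1.60×10⁻⁷ N·m

Dipole B is on the axis of dipole A, so B₁ there is axial: B₁ = (μ₀/4π)·2m₁/r³ along +z.
B₁ = 2(10⁻⁷)(0.0254)/(0.168)³ = 1.071×10⁻⁶ T.
τ = m₂ B₁ sinθ.
τ = (0.232)(1.071×10⁻⁶)·sin140° = 1.598×10⁻⁷ N·m.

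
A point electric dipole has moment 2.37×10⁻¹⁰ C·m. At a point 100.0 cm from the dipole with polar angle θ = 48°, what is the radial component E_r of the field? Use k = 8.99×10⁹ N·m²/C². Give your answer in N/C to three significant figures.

For a dipole, E_r = (2kp cosθ)/r³.
kp/r³ = (8.99×10⁹)(2.37×10⁻¹⁰)/(1.00)³ = 2.131 N/C.
E_r = 2·2.131·cos48° = 2.851 N/C.

E_r ≈ 2.85 N/C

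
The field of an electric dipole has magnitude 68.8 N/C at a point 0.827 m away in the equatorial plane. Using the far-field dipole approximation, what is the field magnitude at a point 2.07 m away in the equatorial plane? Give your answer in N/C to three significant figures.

Dipole fields scale as 1/r³ in the far field; the geometry is the same at both points.
E₂ = E₁ · (r₁/r₂)³ = 68.8 · (0.827/2.07)³.
(r₁/r₂)³ = (0.3995)³ = 0.06377.
E₂ ≈ 4.387 N/C.

E ≈ 4.39 N/C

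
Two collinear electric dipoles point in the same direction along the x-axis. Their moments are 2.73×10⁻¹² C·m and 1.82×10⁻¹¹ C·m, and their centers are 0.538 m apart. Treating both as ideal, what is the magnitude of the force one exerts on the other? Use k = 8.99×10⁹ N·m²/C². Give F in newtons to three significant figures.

F ≈ 3.20×10⁻¹¹ N

On-axis field of dipole 1 at distance r: E = 2kp₁/r³. Force on dipole 2 is F = p₂·dE/dr (gradient along axis).
dE/dr = −6kp₁/r⁴, so |F| = 6kp₁p₂/r⁴ (attractive for aligned moments).
F = 6(8.99×10⁹)(2.73×10⁻¹²)(1.82×10⁻¹¹)/(0.538)⁴ = 3.199×10⁻¹¹ N.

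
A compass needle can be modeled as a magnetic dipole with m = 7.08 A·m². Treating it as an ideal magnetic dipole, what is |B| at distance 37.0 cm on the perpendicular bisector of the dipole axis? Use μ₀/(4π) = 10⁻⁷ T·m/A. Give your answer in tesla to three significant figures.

In the equatorial plane B = (μ₀/4π)·m/r³ (half the axial value).
B = (10⁻⁷)·(7.08) / (0.370)³ = 1.398×10⁻⁵ T.

B ≈ 1.40×10⁻⁵ T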